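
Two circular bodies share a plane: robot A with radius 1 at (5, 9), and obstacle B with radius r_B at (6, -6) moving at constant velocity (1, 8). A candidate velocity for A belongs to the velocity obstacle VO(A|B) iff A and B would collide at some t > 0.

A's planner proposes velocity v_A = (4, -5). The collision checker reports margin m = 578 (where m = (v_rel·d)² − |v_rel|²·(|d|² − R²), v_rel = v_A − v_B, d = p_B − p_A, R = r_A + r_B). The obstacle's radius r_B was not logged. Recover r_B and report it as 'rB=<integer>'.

m = 578
d = (1, -15);  v_rel = (3, -13),  |v_rel|² = 178
v_rel×d = (3)·(-15) − (-13)·(1) = -32
since m = R²·178 − (-32)²:  R² = (1024 + 578) / 178 = 9
R = √9 = 3  ⇒  r_B = 3 − 1 = 2

rB=2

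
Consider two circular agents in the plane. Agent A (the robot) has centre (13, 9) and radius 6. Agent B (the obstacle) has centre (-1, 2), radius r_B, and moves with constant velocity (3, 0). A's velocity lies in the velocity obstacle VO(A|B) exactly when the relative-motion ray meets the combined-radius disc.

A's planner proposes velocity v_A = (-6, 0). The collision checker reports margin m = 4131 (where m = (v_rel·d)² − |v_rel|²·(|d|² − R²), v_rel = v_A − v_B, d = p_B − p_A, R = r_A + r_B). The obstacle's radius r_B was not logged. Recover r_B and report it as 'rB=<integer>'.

m = 4131
d = (-14, -7);  v_rel = (-9, 0),  |v_rel|² = 81
v_rel×d = (-9)·(-7) − (0)·(-14) = 63
since m = R²·81 − 63²:  R² = (3969 + 4131) / 81 = 100
R = √100 = 10  ⇒  r_B = 10 − 6 = 4

rB=4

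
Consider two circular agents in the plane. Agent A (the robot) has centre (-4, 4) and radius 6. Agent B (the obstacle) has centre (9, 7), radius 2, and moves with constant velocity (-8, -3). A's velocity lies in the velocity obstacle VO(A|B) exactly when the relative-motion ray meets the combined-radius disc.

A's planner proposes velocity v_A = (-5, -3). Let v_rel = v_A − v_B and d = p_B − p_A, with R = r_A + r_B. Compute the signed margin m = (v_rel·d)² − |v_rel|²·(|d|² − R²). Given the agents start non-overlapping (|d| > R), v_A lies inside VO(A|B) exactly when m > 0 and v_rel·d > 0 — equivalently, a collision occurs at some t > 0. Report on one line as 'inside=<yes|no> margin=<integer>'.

d = (13, 3),  |d|² = 178;  R = 6+2 = 8,  c = 178−8² = 114
v_rel = (3, 0),  |v_rel|² = 9;  v_rel·d = (3)·(13) + (0)·(3) = 39
9·t² − 78·t + 114 = 0  ⇒  m = 39² − 9·114 = 495
m = 495 > 0,  v_rel·d = 39 > 0  ⇒  inside

inside=yes margin=495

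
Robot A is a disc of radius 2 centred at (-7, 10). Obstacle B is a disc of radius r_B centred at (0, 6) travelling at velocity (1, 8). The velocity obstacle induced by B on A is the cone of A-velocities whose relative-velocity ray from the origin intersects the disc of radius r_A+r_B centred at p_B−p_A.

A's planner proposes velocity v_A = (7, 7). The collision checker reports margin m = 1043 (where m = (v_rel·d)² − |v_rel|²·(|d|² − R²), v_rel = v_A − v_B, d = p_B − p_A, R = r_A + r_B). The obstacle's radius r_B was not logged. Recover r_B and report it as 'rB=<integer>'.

m = 1043
d = (7, -4);  v_rel = (6, -1),  |v_rel|² = 37
v_rel×d = (6)·(-4) − (-1)·(7) = -17
since m = R²·37 − (-17)²:  R² = (289 + 1043) / 37 = 36
R = √36 = 6  ⇒  r_B = 6 − 2 = 4

rB=4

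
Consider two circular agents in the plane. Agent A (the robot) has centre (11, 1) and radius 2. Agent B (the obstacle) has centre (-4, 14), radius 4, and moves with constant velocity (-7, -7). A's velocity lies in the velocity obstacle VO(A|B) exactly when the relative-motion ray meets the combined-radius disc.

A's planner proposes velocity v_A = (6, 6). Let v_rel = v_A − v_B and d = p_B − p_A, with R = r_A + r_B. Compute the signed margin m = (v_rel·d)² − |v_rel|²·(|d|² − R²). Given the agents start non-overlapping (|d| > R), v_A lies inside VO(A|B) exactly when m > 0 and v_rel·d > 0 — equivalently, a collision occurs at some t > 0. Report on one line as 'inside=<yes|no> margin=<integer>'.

d = (-15, 13),  |d|² = 394;  R = 2+4 = 6,  c = 394−6² = 358
v_rel = (13, 13),  |v_rel|² = 338;  v_rel·d = (13)·(-15) + (13)·(13) = -26
338·t² + 52·t + 358 = 0  ⇒  m = (-26)² − 338·358 = -120328
m = -120328 < 0,  v_rel·d = -26 < 0  ⇒  outside

inside=no margin=-120328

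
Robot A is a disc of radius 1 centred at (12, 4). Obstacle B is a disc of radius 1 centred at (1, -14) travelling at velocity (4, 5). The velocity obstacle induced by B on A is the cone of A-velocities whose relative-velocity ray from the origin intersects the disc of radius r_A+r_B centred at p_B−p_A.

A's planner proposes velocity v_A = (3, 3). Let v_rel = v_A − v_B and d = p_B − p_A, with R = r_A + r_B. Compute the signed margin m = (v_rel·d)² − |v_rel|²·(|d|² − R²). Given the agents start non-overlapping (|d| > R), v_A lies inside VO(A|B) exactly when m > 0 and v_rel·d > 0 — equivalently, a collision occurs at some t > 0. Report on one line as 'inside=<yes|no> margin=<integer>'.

d = (-11, -18),  |d|² = 445;  R = 1+1 = 2,  c = 445−2² = 441
v_rel = (-1, -2),  |v_rel|² = 5;  v_rel·d = (-1)·(-11) + (-2)·(-18) = 47
5·t² − 94·t + 441 = 0  ⇒  m = 47² − 5·441 = 4
m = 4 > 0,  v_rel·d = 47 > 0  ⇒  inside

inside=yes margin=4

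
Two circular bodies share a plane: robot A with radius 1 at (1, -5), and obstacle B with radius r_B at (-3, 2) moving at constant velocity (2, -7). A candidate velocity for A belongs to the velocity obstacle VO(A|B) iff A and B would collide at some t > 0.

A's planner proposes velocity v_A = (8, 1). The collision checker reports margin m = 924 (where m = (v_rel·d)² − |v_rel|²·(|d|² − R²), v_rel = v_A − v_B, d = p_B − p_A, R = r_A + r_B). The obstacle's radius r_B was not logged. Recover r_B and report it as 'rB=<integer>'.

m = 924
d = (-4, 7);  v_rel = (6, 8),  |v_rel|² = 100
v_rel×d = (6)·(7) − (8)·(-4) = 74
since m = R²·100 − 74²:  R² = (5476 + 924) / 100 = 64
R = √64 = 8  ⇒  r_B = 8 − 1 = 7

rB=7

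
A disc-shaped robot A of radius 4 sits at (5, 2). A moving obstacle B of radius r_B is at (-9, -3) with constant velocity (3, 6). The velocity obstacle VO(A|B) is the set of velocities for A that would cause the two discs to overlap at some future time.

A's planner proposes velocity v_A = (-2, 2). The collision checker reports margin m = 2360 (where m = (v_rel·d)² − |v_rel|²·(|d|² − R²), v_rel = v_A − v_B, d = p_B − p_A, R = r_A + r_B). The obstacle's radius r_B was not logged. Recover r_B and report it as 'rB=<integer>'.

m = 2360
d = (-14, -5);  v_rel = (-5, -4),  |v_rel|² = 41
v_rel×d = (-5)·(-5) − (-4)·(-14) = -31
since m = R²·41 − (-31)²:  R² = (961 + 2360) / 41 = 81
R = √81 = 9  ⇒  r_B = 9 − 4 = 5

rB=5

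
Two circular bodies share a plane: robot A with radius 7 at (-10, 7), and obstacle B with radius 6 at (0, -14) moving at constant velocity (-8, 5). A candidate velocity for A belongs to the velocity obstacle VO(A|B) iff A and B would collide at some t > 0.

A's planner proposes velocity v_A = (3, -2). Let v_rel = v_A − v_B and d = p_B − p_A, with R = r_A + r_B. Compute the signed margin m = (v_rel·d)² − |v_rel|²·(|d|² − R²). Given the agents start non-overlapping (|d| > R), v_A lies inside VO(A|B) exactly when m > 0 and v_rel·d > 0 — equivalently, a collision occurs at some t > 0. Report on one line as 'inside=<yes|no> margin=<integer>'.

d = (10, -21),  |d|² = 541;  R = 7+6 = 13,  c = 541−13² = 372
v_rel = (11, -7),  |v_rel|² = 170;  v_rel·d = (11)·(10) + (-7)·(-21) = 257
170·t² − 514·t + 372 = 0  ⇒  m = 257² − 170·372 = 2809
m = 2809 > 0,  v_rel·d = 257 > 0  ⇒  inside

inside=yes margin=2809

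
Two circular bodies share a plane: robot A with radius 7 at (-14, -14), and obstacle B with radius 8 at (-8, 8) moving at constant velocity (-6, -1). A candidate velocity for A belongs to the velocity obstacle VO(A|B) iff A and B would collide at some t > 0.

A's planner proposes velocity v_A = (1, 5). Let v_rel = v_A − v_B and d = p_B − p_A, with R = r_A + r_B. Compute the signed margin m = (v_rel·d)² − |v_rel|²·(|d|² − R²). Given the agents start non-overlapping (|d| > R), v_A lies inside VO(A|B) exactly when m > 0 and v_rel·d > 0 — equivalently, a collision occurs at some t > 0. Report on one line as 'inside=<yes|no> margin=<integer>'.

d = (6, 22),  |d|² = 520;  R = 7+8 = 15,  c = 520−15² = 295
v_rel = (7, 6),  |v_rel|² = 85;  v_rel·d = (7)·(6) + (6)·(22) = 174
85·t² − 348·t + 295 = 0  ⇒  m = 174² − 85·295 = 5201
m = 5201 > 0,  v_rel·d = 174 > 0  ⇒  inside

inside=yes margin=5201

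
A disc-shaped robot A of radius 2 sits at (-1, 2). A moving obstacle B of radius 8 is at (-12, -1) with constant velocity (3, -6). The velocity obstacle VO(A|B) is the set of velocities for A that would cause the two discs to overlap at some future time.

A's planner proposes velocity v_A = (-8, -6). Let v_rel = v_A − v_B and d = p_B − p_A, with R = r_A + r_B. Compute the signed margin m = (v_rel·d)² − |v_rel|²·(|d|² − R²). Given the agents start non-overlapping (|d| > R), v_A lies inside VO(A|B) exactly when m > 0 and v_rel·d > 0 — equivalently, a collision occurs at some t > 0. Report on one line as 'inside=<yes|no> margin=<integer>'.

d = (-11, -3),  |d|² = 130;  R = 2+8 = 10,  c = 130−10² = 30
v_rel = (-11, 0),  |v_rel|² = 121;  v_rel·d = (-11)·(-11) + (0)·(-3) = 121
121·t² − 242·t + 30 = 0  ⇒  m = 121² − 121·30 = 11011
m = 11011 > 0,  v_rel·d = 121 > 0  ⇒  inside

inside=yes margin=11011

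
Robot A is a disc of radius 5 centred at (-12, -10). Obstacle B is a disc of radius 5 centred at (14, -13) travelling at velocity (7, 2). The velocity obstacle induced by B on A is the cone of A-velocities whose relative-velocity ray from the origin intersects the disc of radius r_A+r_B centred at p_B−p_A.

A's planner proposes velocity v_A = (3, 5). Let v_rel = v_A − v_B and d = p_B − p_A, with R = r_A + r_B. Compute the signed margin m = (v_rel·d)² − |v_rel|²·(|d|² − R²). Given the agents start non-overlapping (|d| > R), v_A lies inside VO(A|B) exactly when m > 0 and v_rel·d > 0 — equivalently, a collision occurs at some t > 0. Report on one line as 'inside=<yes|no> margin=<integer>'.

d = (26, -3),  |d|² = 685;  R = 5+5 = 10,  c = 685−10² = 585
v_rel = (-4, 3),  |v_rel|² = 25;  v_rel·d = (-4)·(26) + (3)·(-3) = -113
25·t² + 226·t + 585 = 0  ⇒  m = (-113)² − 25·585 = -1856
m = -1856 < 0,  v_rel·d = -113 < 0  ⇒  outside

inside=no margin=-1856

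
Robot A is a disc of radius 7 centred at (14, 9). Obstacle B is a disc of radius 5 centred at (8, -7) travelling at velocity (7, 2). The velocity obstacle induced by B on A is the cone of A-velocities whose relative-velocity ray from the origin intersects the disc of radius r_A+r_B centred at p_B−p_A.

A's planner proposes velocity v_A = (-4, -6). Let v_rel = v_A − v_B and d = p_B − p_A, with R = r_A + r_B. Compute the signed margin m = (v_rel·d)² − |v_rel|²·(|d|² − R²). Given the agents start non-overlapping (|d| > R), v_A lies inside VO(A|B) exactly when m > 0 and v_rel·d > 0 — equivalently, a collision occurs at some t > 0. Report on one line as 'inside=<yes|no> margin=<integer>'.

d = (-6, -16),  |d|² = 292;  R = 7+5 = 12,  c = 292−12² = 148
v_rel = (-11, -8),  |v_rel|² = 185;  v_rel·d = (-11)·(-6) + (-8)·(-16) = 194
185·t² − 388·t + 148 = 0  ⇒  m = 194² − 185·148 = 10256
m = 10256 > 0,  v_rel·d = 194 > 0  ⇒  inside

inside=yes margin=10256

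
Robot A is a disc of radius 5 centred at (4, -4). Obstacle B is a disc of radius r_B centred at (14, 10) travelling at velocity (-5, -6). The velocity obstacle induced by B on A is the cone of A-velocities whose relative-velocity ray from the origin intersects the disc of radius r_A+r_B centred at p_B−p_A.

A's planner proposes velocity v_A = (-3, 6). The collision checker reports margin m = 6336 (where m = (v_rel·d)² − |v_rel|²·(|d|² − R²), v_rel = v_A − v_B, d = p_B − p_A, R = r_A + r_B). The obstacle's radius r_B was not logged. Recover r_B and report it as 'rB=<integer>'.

m = 6336
d = (10, 14);  v_rel = (2, 12),  |v_rel|² = 148
v_rel×d = (2)·(14) − (12)·(10) = -92
since m = R²·148 − (-92)²:  R² = (8464 + 6336) / 148 = 100
R = √100 = 10  ⇒  r_B = 10 − 5 = 5

rB=5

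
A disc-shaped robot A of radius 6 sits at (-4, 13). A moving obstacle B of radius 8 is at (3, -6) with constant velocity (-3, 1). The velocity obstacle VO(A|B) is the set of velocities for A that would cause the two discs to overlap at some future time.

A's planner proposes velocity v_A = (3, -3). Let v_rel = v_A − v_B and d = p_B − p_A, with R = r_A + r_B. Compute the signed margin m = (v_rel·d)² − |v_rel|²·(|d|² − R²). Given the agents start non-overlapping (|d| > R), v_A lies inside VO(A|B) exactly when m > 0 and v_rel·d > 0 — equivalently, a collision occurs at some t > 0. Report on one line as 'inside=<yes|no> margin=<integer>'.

d = (7, -19),  |d|² = 410;  R = 6+8 = 14,  c = 410−14² = 214
v_rel = (6, -4),  |v_rel|² = 52;  v_rel·d = (6)·(7) + (-4)·(-19) = 118
52·t² − 236·t + 214 = 0  ⇒  m = 118² − 52·214 = 2796
m = 2796 > 0,  v_rel·d = 118 > 0  ⇒  inside

inside=yes margin=2796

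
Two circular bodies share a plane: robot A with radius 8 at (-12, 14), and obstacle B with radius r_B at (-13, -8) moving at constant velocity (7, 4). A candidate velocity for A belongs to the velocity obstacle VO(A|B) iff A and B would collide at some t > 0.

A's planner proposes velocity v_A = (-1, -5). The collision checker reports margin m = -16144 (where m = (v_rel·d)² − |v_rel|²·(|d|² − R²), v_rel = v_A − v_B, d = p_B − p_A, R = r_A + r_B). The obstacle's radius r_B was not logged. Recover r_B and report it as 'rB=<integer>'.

m = -16144
d = (-1, -22);  v_rel = (-8, -9),  |v_rel|² = 145
v_rel×d = (-8)·(-22) − (-9)·(-1) = 167
since m = R²·145 − 167²:  R² = (27889 + -16144) / 145 = 81
R = √81 = 9  ⇒  r_B = 9 − 8 = 1

rB=1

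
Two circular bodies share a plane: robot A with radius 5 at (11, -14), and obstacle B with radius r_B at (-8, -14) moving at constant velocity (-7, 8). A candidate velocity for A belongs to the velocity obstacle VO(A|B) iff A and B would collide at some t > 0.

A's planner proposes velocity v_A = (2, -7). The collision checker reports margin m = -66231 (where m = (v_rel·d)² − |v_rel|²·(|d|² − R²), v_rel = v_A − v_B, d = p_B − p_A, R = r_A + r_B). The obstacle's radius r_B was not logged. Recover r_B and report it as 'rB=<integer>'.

m = -66231
d = (-19, 0);  v_rel = (9, -15),  |v_rel|² = 306
v_rel×d = (9)·(0) − (-15)·(-19) = -285
since m = R²·306 − (-285)²:  R² = (81225 + -66231) / 306 = 49
R = √49 = 7  ⇒  r_B = 7 − 5 = 2

rB=2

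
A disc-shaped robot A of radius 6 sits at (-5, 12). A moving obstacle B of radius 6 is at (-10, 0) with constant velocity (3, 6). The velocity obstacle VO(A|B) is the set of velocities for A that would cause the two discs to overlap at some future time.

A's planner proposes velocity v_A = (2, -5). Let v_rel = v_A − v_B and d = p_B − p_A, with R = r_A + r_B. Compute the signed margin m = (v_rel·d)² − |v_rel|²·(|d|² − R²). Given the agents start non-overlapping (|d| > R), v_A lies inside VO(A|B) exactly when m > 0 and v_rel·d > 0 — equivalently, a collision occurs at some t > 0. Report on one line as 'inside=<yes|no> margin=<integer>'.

d = (-5, -12),  |d|² = 169;  R = 6+6 = 12,  c = 169−12² = 25
v_rel = (-1, -11),  |v_rel|² = 122;  v_rel·d = (-1)·(-5) + (-11)·(-12) = 137
122·t² − 274·t + 25 = 0  ⇒  m = 137² − 122·25 = 15719
m = 15719 > 0,  v_rel·d = 137 > 0  ⇒  inside

inside=yes margin=15719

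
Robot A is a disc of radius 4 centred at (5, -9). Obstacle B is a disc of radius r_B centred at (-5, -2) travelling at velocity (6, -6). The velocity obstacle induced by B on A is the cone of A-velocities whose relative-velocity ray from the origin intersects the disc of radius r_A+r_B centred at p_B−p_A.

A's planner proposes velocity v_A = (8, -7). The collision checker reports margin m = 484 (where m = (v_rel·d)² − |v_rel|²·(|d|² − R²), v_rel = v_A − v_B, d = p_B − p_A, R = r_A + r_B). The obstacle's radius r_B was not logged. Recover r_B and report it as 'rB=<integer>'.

m = 484
d = (-10, 7);  v_rel = (2, -1),  |v_rel|² = 5
v_rel×d = (2)·(7) − (-1)·(-10) = 4
since m = R²·5 − 4²:  R² = (16 + 484) / 5 = 100
R = √100 = 10  ⇒  r_B = 10 − 4 = 6

rB=6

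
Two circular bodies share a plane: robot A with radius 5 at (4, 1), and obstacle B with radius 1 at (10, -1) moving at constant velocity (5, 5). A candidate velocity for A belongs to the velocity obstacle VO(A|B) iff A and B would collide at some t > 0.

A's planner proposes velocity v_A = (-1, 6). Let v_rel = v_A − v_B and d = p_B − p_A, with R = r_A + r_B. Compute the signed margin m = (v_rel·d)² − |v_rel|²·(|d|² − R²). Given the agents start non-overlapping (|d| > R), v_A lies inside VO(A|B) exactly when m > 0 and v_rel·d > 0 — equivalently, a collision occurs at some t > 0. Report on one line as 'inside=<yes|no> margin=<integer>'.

d = (6, -2),  |d|² = 40;  R = 5+1 = 6,  c = 40−6² = 4
v_rel = (-6, 1),  |v_rel|² = 37;  v_rel·d = (-6)·(6) + (1)·(-2) = -38
37·t² + 76·t + 4 = 0  ⇒  m = (-38)² − 37·4 = 1296
m = 1296 > 0,  v_rel·d = -38 < 0  ⇒  outside

inside=no margin=1296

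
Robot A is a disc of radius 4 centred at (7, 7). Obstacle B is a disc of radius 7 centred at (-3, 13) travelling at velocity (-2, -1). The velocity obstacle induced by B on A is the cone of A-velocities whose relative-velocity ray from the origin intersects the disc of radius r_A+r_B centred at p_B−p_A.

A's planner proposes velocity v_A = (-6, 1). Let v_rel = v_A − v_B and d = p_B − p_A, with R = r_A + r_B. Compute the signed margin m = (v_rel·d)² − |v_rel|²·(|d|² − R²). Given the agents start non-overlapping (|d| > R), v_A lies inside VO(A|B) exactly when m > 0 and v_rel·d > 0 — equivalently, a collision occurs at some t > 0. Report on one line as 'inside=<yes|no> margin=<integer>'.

d = (-10, 6),  |d|² = 136;  R = 4+7 = 11,  c = 136−11² = 15
v_rel = (-4, 2),  |v_rel|² = 20;  v_rel·d = (-4)·(-10) + (2)·(6) = 52
20·t² − 104·t + 15 = 0  ⇒  m = 52² − 20·15 = 2404
m = 2404 > 0,  v_rel·d = 52 > 0  ⇒  inside

inside=yes margin=2404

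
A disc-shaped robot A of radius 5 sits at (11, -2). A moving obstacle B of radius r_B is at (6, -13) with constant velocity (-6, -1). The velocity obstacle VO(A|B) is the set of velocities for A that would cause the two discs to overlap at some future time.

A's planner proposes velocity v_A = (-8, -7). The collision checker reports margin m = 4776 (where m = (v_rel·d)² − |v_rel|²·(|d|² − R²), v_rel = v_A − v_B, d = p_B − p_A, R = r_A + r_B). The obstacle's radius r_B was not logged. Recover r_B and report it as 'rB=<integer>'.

m = 4776
d = (-5, -11);  v_rel = (-2, -6),  |v_rel|² = 40
v_rel×d = (-2)·(-11) − (-6)·(-5) = -8
since m = R²·40 − (-8)²:  R² = (64 + 4776) / 40 = 121
R = √121 = 11  ⇒  r_B = 11 − 5 = 6

rB=6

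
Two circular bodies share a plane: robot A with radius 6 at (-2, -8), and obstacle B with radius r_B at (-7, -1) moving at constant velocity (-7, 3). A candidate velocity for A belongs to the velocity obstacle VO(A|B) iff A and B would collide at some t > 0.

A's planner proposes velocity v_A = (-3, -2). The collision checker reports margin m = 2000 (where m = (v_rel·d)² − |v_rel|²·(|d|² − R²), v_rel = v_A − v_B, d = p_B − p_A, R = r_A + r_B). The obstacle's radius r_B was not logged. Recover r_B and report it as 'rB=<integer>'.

m = 2000
d = (-5, 7);  v_rel = (4, -5),  |v_rel|² = 41
v_rel×d = (4)·(7) − (-5)·(-5) = 3
since m = R²·41 − 3²:  R² = (9 + 2000) / 41 = 49
R = √49 = 7  ⇒  r_B = 7 − 6 = 1

rB=1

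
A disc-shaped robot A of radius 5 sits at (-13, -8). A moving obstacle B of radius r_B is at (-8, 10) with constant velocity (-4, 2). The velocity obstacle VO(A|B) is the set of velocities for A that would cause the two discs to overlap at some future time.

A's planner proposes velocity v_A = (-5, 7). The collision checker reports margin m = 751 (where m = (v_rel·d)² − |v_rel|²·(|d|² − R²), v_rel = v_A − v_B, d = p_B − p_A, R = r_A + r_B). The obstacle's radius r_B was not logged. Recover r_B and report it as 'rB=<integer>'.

m = 751
d = (5, 18);  v_rel = (-1, 5),  |v_rel|² = 26
v_rel×d = (-1)·(18) − (5)·(5) = -43
since m = R²·26 − (-43)²:  R² = (1849 + 751) / 26 = 100
R = √100 = 10  ⇒  r_B = 10 − 5 = 5

rB=5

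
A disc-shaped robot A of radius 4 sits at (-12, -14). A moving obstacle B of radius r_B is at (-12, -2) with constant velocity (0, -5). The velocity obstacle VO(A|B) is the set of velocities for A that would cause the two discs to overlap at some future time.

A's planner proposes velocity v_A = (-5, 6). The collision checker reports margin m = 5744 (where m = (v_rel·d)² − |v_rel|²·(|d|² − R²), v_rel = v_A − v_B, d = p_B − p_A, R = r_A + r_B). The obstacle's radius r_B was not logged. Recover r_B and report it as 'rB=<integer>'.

m = 5744
d = (0, 12);  v_rel = (-5, 11),  |v_rel|² = 146
v_rel×d = (-5)·(12) − (11)·(0) = -60
since m = R²·146 − (-60)²:  R² = (3600 + 5744) / 146 = 64
R = √64 = 8  ⇒  r_B = 8 − 4 = 4

rB=4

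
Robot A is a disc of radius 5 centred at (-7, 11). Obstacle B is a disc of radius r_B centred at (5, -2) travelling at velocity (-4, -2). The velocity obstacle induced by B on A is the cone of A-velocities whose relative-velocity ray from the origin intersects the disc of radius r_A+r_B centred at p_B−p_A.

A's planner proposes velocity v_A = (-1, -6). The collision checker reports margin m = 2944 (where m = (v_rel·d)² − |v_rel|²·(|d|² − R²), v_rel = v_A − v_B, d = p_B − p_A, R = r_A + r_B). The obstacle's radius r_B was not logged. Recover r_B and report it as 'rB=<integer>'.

m = 2944
d = (12, -13);  v_rel = (3, -4),  |v_rel|² = 25
v_rel×d = (3)·(-13) − (-4)·(12) = 9
since m = R²·25 − 9²:  R² = (81 + 2944) / 25 = 121
R = √121 = 11  ⇒  r_B = 11 − 5 = 6

rB=6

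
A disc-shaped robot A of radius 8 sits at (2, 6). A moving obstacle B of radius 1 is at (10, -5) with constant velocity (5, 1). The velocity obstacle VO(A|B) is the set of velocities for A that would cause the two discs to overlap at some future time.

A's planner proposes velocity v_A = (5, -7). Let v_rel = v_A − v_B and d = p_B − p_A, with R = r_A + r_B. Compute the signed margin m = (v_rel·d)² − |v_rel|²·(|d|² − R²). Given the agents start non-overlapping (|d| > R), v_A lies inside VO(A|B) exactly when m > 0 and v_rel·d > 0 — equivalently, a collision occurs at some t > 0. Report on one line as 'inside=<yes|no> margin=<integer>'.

d = (8, -11),  |d|² = 185;  R = 8+1 = 9,  c = 185−9² = 104
v_rel = (0, -8),  |v_rel|² = 64;  v_rel·d = (0)·(8) + (-8)·(-11) = 88
64·t² − 176·t + 104 = 0  ⇒  m = 88² − 64·104 = 1088
m = 1088 > 0,  v_rel·d = 88 > 0  ⇒  inside

inside=yes margin=1088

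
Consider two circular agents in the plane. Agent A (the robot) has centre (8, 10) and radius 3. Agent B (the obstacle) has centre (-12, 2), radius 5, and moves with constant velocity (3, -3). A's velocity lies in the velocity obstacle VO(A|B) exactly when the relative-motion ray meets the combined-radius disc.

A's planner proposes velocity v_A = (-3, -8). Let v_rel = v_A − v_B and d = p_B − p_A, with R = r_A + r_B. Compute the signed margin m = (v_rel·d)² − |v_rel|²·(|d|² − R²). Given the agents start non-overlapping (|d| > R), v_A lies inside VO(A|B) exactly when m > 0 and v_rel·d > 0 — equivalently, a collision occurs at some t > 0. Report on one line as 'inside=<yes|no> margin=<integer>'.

d = (-20, -8),  |d|² = 464;  R = 3+5 = 8,  c = 464−8² = 400
v_rel = (-6, -5),  |v_rel|² = 61;  v_rel·d = (-6)·(-20) + (-5)·(-8) = 160
61·t² − 320·t + 400 = 0  ⇒  m = 160² − 61·400 = 1200
m = 1200 > 0,  v_rel·d = 160 > 0  ⇒  inside

inside=yes margin=1200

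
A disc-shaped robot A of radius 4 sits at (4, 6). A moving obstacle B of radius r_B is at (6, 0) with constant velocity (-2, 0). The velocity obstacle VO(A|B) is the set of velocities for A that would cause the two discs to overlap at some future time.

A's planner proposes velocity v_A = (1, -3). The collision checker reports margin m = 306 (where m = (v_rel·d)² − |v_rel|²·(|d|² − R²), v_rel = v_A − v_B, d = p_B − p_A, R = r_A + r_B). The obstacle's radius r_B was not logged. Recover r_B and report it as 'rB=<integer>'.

m = 306
d = (2, -6);  v_rel = (3, -3),  |v_rel|² = 18
v_rel×d = (3)·(-6) − (-3)·(2) = -12
since m = R²·18 − (-12)²:  R² = (144 + 306) / 18 = 25
R = √25 = 5  ⇒  r_B = 5 − 4 = 1

rB=1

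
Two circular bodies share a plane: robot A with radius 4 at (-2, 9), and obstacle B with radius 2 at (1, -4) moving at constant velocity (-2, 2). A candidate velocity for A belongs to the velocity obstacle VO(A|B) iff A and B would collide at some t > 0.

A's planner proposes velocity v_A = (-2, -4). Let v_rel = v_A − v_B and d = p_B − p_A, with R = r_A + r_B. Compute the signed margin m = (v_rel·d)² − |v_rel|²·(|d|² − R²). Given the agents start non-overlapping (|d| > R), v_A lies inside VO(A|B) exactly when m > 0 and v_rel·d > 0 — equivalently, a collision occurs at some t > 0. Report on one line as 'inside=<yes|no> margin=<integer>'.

d = (3, -13),  |d|² = 178;  R = 4+2 = 6,  c = 178−6² = 142
v_rel = (0, -6),  |v_rel|² = 36;  v_rel·d = (0)·(3) + (-6)·(-13) = 78
36·t² − 156·t + 142 = 0  ⇒  m = 78² − 36·142 = 972
m = 972 > 0,  v_rel·d = 78 > 0  ⇒  inside

inside=yes margin=972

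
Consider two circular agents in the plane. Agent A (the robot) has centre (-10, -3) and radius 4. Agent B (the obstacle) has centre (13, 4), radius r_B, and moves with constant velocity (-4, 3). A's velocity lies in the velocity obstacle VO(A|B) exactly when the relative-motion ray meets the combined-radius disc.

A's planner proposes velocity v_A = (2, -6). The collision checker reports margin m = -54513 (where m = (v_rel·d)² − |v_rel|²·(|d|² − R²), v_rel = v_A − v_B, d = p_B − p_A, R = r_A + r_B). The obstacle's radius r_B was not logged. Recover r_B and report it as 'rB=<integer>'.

m = -54513
d = (23, 7);  v_rel = (6, -9),  |v_rel|² = 117
v_rel×d = (6)·(7) − (-9)·(23) = 249
since m = R²·117 − 249²:  R² = (62001 + -54513) / 117 = 64
R = √64 = 8  ⇒  r_B = 8 − 4 = 4

rB=4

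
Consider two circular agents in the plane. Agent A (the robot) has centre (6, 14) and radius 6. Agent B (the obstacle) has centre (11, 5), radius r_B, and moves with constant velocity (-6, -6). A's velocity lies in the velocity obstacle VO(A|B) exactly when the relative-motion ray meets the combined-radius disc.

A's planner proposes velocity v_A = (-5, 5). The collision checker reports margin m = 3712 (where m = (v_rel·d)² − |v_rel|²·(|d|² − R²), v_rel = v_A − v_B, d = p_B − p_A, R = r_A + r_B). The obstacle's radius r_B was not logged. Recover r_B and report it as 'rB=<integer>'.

m = 3712
d = (5, -9);  v_rel = (1, 11),  |v_rel|² = 122
v_rel×d = (1)·(-9) − (11)·(5) = -64
since m = R²·122 − (-64)²:  R² = (4096 + 3712) / 122 = 64
R = √64 = 8  ⇒  r_B = 8 − 6 = 2

rB=2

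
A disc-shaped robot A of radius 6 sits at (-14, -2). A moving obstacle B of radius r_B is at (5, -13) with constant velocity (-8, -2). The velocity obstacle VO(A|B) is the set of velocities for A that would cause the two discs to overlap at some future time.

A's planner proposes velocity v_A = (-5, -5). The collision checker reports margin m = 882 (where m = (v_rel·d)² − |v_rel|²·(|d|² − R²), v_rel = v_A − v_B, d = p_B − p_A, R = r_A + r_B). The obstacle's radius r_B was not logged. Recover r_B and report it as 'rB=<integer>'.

m = 882
d = (19, -11);  v_rel = (3, -3),  |v_rel|² = 18
v_rel×d = (3)·(-11) − (-3)·(19) = 24
since m = R²·18 − 24²:  R² = (576 + 882) / 18 = 81
R = √81 = 9  ⇒  r_B = 9 − 6 = 3

rB=3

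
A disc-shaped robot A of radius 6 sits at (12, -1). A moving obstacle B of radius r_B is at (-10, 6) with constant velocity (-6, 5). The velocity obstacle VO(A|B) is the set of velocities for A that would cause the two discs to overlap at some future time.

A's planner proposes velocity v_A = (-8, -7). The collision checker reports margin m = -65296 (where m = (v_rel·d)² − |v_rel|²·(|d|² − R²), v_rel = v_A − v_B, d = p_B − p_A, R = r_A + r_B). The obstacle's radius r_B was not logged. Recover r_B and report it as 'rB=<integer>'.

m = -65296
d = (-22, 7);  v_rel = (-2, -12),  |v_rel|² = 148
v_rel×d = (-2)·(7) − (-12)·(-22) = -278
since m = R²·148 − (-278)²:  R² = (77284 + -65296) / 148 = 81
R = √81 = 9  ⇒  r_B = 9 − 6 = 3

rB=3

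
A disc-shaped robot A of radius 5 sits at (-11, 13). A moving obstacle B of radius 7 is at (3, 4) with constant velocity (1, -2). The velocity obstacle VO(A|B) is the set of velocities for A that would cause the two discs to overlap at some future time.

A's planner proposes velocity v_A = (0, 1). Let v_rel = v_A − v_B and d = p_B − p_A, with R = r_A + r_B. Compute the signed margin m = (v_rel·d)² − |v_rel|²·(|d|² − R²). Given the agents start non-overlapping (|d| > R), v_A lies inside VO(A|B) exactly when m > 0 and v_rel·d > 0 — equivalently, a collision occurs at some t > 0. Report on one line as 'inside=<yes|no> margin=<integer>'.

d = (14, -9),  |d|² = 277;  R = 5+7 = 12,  c = 277−12² = 133
v_rel = (-1, 3),  |v_rel|² = 10;  v_rel·d = (-1)·(14) + (3)·(-9) = -41
10·t² + 82·t + 133 = 0  ⇒  m = (-41)² − 10·133 = 351
m = 351 > 0,  v_rel·d = -41 < 0  ⇒  outside

inside=no margin=351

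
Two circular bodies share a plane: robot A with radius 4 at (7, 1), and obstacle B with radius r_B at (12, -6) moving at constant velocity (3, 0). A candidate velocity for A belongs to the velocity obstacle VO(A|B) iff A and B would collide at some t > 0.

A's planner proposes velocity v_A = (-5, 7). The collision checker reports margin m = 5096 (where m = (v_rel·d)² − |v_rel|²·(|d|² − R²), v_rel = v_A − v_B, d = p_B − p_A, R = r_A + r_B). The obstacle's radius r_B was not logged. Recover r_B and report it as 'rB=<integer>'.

m = 5096
d = (5, -7);  v_rel = (-8, 7),  |v_rel|² = 113
v_rel×d = (-8)·(-7) − (7)·(5) = 21
since m = R²·113 − 21²:  R² = (441 + 5096) / 113 = 49
R = √49 = 7  ⇒  r_B = 7 − 4 = 3

rB=3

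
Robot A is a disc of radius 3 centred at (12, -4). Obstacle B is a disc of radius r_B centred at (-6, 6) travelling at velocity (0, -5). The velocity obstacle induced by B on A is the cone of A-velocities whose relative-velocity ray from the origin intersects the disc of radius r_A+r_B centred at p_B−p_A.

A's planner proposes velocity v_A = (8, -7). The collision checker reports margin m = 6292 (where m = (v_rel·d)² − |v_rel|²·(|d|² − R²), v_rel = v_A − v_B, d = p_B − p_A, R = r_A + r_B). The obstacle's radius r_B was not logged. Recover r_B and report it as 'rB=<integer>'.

m = 6292
d = (-18, 10);  v_rel = (8, -2),  |v_rel|² = 68
v_rel×d = (8)·(10) − (-2)·(-18) = 44
since m = R²·68 − 44²:  R² = (1936 + 6292) / 68 = 121
R = √121 = 11  ⇒  r_B = 11 − 3 = 8

rB=8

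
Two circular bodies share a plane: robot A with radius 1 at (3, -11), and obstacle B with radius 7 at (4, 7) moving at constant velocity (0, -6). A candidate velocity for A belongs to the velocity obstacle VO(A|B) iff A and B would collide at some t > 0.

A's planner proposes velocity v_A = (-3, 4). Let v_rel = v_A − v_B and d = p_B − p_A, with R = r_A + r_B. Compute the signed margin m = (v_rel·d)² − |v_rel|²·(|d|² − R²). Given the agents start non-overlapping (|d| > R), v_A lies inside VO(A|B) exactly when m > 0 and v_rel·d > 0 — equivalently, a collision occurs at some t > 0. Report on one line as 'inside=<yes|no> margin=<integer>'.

d = (1, 18),  |d|² = 325;  R = 1+7 = 8,  c = 325−8² = 261
v_rel = (-3, 10),  |v_rel|² = 109;  v_rel·d = (-3)·(1) + (10)·(18) = 177
109·t² − 354·t + 261 = 0  ⇒  m = 177² − 109·261 = 2880
m = 2880 > 0,  v_rel·d = 177 > 0  ⇒  inside

inside=yes margin=2880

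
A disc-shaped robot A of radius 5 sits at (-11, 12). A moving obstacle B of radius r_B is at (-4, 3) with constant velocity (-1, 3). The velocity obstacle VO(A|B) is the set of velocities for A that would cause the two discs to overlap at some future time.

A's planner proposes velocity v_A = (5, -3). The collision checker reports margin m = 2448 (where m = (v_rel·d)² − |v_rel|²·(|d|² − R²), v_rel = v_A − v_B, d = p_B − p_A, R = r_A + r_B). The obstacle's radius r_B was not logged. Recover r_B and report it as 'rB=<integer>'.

m = 2448
d = (7, -9);  v_rel = (6, -6),  |v_rel|² = 72
v_rel×d = (6)·(-9) − (-6)·(7) = -12
since m = R²·72 − (-12)²:  R² = (144 + 2448) / 72 = 36
R = √36 = 6  ⇒  r_B = 6 − 5 = 1

rB=1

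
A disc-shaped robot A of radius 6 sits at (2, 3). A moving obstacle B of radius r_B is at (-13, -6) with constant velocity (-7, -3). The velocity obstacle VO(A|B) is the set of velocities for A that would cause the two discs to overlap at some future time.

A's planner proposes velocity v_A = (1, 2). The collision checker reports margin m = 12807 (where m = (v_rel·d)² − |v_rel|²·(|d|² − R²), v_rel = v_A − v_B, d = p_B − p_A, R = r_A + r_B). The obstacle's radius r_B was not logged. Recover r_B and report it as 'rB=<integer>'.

m = 12807
d = (-15, -9);  v_rel = (8, 5),  |v_rel|² = 89
v_rel×d = (8)·(-9) − (5)·(-15) = 3
since m = R²·89 − 3²:  R² = (9 + 12807) / 89 = 144
R = √144 = 12  ⇒  r_B = 12 − 6 = 6

rB=6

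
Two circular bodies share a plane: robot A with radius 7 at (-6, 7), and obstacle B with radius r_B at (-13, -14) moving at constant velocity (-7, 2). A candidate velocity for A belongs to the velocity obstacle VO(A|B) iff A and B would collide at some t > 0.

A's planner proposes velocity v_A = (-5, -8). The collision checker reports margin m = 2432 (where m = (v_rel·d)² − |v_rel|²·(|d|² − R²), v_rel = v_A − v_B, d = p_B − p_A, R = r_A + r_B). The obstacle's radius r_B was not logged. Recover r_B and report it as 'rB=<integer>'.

m = 2432
d = (-7, -21);  v_rel = (2, -10),  |v_rel|² = 104
v_rel×d = (2)·(-21) − (-10)·(-7) = -112
since m = R²·104 − (-112)²:  R² = (12544 + 2432) / 104 = 144
R = √144 = 12  ⇒  r_B = 12 − 7 = 5

rB=5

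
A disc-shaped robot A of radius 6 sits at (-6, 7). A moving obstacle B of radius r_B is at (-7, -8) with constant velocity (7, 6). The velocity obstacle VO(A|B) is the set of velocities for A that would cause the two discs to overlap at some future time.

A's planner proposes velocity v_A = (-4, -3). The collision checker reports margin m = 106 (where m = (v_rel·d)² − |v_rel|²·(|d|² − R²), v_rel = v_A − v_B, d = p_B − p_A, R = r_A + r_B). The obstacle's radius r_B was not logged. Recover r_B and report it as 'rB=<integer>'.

m = 106
d = (-1, -15);  v_rel = (-11, -9),  |v_rel|² = 202
v_rel×d = (-11)·(-15) − (-9)·(-1) = 156
since m = R²·202 − 156²:  R² = (24336 + 106) / 202 = 121
R = √121 = 11  ⇒  r_B = 11 − 6 = 5

rB=5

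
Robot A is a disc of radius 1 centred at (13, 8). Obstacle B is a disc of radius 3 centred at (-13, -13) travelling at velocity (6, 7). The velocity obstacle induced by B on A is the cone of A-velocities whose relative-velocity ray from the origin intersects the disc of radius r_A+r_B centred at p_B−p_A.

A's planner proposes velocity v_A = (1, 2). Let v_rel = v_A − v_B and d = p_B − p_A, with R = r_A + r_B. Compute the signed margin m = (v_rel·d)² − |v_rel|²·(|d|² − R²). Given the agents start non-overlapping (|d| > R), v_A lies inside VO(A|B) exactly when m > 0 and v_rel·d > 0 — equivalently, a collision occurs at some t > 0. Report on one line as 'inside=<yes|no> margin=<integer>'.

d = (-26, -21),  |d|² = 1117;  R = 1+3 = 4,  c = 1117−4² = 1101
v_rel = (-5, -5),  |v_rel|² = 50;  v_rel·d = (-5)·(-26) + (-5)·(-21) = 235
50·t² − 470·t + 1101 = 0  ⇒  m = 235² − 50·1101 = 175
m = 175 > 0,  v_rel·d = 235 > 0  ⇒  inside

inside=yes margin=175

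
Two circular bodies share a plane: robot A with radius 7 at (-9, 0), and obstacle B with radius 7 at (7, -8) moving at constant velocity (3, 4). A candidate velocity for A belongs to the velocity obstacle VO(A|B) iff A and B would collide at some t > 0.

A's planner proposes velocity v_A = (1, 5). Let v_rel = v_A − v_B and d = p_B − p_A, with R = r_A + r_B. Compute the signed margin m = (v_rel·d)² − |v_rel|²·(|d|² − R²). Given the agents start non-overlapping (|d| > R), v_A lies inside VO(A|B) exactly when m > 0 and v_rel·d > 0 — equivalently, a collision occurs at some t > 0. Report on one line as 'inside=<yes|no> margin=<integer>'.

d = (16, -8),  |d|² = 320;  R = 7+7 = 14,  c = 320−14² = 124
v_rel = (-2, 1),  |v_rel|² = 5;  v_rel·d = (-2)·(16) + (1)·(-8) = -40
5·t² + 80·t + 124 = 0  ⇒  m = (-40)² − 5·124 = 980
m = 980 > 0,  v_rel·d = -40 < 0  ⇒  outside

inside=no margin=980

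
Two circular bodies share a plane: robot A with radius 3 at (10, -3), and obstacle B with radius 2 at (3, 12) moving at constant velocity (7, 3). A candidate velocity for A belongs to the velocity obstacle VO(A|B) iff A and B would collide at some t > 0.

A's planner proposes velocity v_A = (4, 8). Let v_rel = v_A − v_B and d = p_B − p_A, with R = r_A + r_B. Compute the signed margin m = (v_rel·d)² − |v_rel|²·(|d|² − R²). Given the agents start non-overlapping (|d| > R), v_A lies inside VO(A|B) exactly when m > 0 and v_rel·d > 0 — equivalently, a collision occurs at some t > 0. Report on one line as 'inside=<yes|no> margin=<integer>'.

d = (-7, 15),  |d|² = 274;  R = 3+2 = 5,  c = 274−5² = 249
v_rel = (-3, 5),  |v_rel|² = 34;  v_rel·d = (-3)·(-7) + (5)·(15) = 96
34·t² − 192·t + 249 = 0  ⇒  m = 96² − 34·249 = 750
m = 750 > 0,  v_rel·d = 96 > 0  ⇒  inside

inside=yes margin=750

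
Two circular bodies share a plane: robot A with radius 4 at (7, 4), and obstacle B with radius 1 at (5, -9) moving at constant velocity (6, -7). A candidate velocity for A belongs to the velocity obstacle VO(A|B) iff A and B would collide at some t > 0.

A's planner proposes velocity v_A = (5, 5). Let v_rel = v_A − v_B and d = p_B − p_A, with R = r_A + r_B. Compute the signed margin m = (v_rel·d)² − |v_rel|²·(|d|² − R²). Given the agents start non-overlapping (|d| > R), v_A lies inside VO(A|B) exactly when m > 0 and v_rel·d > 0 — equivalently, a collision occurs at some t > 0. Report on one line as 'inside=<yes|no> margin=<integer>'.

d = (-2, -13),  |d|² = 173;  R = 4+1 = 5,  c = 173−5² = 148
v_rel = (-1, 12),  |v_rel|² = 145;  v_rel·d = (-1)·(-2) + (12)·(-13) = -154
145·t² + 308·t + 148 = 0  ⇒  m = (-154)² − 145·148 = 2256
m = 2256 > 0,  v_rel·d = -154 < 0  ⇒  outside

inside=no margin=2256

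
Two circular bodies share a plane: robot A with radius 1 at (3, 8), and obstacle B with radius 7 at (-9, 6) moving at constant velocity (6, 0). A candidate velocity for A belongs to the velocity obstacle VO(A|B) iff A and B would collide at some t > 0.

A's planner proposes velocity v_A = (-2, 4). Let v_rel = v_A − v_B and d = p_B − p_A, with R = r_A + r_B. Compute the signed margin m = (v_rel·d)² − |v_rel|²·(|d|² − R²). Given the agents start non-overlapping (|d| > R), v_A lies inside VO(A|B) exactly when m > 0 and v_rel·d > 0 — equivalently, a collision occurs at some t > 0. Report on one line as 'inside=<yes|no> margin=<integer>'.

d = (-12, -2),  |d|² = 148;  R = 1+7 = 8,  c = 148−8² = 84
v_rel = (-8, 4),  |v_rel|² = 80;  v_rel·d = (-8)·(-12) + (4)·(-2) = 88
80·t² − 176·t + 84 = 0  ⇒  m = 88² − 80·84 = 1024
m = 1024 > 0,  v_rel·d = 88 > 0  ⇒  inside

inside=yes margin=1024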